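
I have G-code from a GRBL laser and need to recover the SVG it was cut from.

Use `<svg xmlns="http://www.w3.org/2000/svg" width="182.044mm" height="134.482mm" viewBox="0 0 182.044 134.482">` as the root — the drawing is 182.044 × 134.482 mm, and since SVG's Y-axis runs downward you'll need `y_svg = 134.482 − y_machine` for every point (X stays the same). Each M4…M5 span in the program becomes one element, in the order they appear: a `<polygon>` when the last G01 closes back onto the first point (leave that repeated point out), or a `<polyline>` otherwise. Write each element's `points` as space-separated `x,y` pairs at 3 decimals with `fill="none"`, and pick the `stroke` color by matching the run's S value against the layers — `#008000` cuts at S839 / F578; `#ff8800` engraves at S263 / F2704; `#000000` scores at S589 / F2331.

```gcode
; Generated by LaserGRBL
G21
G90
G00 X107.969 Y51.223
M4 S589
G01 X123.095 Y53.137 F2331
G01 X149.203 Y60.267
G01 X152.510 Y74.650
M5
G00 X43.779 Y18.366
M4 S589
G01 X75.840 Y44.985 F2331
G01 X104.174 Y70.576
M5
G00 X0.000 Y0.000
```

<svg xmlns="http://www.w3.org/2000/svg" width="182.044mm" height="134.482mm" viewBox="0 0 182.044 134.482">
  <polyline points="107.969,83.259 123.095,81.345 149.203,74.215 152.510,59.832" fill="none" stroke="#000000"/>
  <polyline points="43.779,116.116 75.840,89.497 104.174,63.906" fill="none" stroke="#000000"/>
</svg>

Machine Y-up, SVG Y-down with viewBox height 134.482, so y_svg = 134.482 − y_machine; X carries over. Every run uses S589, so all elements get stroke `#000000` (score).

Run 1: The run is open, so emit a `<polyline>` with points (Y-flipped): 107.969,83.259 123.095,81.345 149.203,74.215 152.510,59.832.

Run 2: The run is open, so emit a `<polyline>` with points (Y-flipped): 43.779,116.116 75.840,89.497 104.174,63.906.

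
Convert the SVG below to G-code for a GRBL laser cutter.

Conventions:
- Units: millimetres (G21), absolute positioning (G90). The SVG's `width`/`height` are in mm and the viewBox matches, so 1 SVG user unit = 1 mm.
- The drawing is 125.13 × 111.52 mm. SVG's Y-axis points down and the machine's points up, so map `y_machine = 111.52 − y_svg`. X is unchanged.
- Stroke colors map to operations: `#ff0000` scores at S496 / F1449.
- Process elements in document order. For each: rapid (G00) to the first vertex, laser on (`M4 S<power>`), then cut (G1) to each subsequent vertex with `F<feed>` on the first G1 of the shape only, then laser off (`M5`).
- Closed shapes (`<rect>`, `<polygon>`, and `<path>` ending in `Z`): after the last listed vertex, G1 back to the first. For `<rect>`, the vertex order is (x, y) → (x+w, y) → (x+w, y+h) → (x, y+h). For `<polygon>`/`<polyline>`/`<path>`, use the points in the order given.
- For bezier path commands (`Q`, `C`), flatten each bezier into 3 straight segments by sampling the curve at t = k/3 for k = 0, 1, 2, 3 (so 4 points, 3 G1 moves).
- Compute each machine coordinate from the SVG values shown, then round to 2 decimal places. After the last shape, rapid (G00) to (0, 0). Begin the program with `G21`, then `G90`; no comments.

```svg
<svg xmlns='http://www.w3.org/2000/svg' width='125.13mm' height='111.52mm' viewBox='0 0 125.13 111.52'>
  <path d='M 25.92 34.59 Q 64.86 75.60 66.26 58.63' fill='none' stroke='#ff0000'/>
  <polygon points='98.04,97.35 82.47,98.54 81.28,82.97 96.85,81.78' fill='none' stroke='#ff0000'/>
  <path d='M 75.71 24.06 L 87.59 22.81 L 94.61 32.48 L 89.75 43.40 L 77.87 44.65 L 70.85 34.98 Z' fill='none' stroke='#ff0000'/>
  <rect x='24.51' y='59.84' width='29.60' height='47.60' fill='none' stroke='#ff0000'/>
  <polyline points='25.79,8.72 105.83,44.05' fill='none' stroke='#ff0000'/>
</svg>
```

viewBox `0 0 125.13 111.52` with mm width/height → 1 unit = 1 mm. Flip: y_m = 111.52 − y_svg.

**Shape 1** — `<path>` quadratic bezier, stroke `#ff0000` → score (S496, F1449). Control points (SVG): P0=(25.92,34.59), P1=(64.86,75.60), P2=(66.26,58.63); sampled at t=k/3. Machine vertices: (25.92,76.93) → (47.71,56.03) → (61.16,48.02) → (66.26,52.89). Open path.

**Shape 2** — `<polygon>` regular polygon, stroke `#ff0000` → score (S496, F1449). Machine vertices: (98.04,14.17) → (82.47,12.98) → (81.28,28.55) → (96.85,29.74) → (98.04,14.17). Closed: final G1 returns to the first vertex.

**Shape 3** — `<path>` regular polygon, stroke `#ff0000` → score (S496, F1449). Machine vertices: (75.71,87.46) → (87.59,88.71) → (94.61,79.04) → (89.75,68.12) → (77.87,66.87) → (70.85,76.54) → (75.71,87.46). Closed: final G1 returns to the first vertex.

**Shape 4** — `<rect>` rectangle, stroke `#ff0000` → score (S496, F1449). Machine vertices: (24.51,51.68) → (54.11,51.68) → (54.11,4.08) → (24.51,4.08) → (24.51,51.68). Closed: final G1 returns to the first vertex.

**Shape 5** — `<polyline>` line segment, stroke `#ff0000` → score (S496, F1449). Machine vertices: (25.79,102.80) → (105.83,67.47). Open path.

G21
G90
G00 X25.92 Y76.93
M4 S496
G1 X47.71 Y56.03 F1449
G1 X61.16 Y48.02
G1 X66.26 Y52.89
M5
G00 X98.04 Y14.17
M4 S496
G1 X82.47 Y12.98 F1449
G1 X81.28 Y28.55
G1 X96.85 Y29.74
G1 X98.04 Y14.17
M5
G00 X75.71 Y87.46
M4 S496
G1 X87.59 Y88.71 F1449
G1 X94.61 Y79.04
G1 X89.75 Y68.12
G1 X77.87 Y66.87
G1 X70.85 Y76.54
G1 X75.71 Y87.46
M5
G00 X24.51 Y51.68
M4 S496
G1 X54.11 Y51.68 F1449
G1 X54.11 Y4.08
G1 X24.51 Y4.08
G1 X24.51 Y51.68
M5
G00 X25.79 Y102.80
M4 S496
G1 X105.83 Y67.47 F1449
M5
G00 X0.00 Y0.00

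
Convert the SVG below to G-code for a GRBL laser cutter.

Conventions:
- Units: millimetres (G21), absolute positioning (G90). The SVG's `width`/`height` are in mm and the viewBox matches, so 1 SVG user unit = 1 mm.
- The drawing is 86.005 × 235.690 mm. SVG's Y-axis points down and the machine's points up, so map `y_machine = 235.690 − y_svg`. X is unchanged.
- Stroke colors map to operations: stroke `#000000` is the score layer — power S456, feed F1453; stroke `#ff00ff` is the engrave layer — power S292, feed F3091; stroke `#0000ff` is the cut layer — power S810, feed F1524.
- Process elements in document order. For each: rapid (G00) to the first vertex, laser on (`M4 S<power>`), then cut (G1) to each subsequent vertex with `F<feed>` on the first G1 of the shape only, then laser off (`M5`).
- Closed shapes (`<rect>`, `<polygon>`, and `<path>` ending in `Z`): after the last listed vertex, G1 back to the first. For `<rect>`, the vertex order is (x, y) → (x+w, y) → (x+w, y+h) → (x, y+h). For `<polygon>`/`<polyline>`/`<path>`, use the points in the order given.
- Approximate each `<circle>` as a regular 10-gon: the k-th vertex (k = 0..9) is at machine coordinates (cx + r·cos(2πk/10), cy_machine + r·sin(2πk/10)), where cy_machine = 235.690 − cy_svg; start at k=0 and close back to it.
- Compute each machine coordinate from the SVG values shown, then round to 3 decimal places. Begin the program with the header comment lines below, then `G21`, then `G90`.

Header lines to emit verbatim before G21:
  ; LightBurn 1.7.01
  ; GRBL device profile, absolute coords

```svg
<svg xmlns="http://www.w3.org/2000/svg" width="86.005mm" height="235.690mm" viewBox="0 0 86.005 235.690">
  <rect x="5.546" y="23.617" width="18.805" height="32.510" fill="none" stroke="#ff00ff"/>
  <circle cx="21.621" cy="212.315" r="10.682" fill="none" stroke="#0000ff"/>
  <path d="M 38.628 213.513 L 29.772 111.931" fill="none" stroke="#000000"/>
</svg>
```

viewBox `0 0 86.005 235.690` with mm width/height → 1 unit = 1 mm. Flip: y_m = 235.690 − y_svg.

**Shape 1** — `<rect>` rectangle, stroke `#ff00ff` → engrave (S292, F3091). Machine vertices: (5.546,212.073) → (24.351,212.073) → (24.351,179.563) → (5.546,179.563) → (5.546,212.073). Closed: final G1 returns to the first vertex.

**Shape 2** — `<circle>` circle, stroke `#0000ff` → cut (S810, F1524). Machine vertices: (32.303,23.375) → (30.263,29.654) → (24.922,33.534) → (18.320,33.534) → (12.979,29.654) → (10.939,23.375) → (12.979,17.096) → (18.320,13.216) → (24.922,13.216) → (30.263,17.096) → (32.303,23.375). Closed: final G1 returns to the first vertex.

**Shape 3** — `<path>` line segment, stroke `#000000` → score (S456, F1453). Machine vertices: (38.628,22.177) → (29.772,123.759). Open path.

; LightBurn 1.7.01
; GRBL device profile, absolute coords
G21
G90
G00 X5.546 Y212.073
M4 S292
G1 X24.351 Y212.073 F3091
G1 X24.351 Y179.563
G1 X5.546 Y179.563
G1 X5.546 Y212.073
M5
G00 X32.303 Y23.375
M4 S810
G1 X30.263 Y29.654 F1524
G1 X24.922 Y33.534
G1 X18.320 Y33.534
G1 X12.979 Y29.654
G1 X10.939 Y23.375
G1 X12.979 Y17.096
G1 X18.320 Y13.216
G1 X24.922 Y13.216
G1 X30.263 Y17.096
G1 X32.303 Y23.375
M5
G00 X38.628 Y22.177
M4 S456
G1 X29.772 Y123.759 F1453
M5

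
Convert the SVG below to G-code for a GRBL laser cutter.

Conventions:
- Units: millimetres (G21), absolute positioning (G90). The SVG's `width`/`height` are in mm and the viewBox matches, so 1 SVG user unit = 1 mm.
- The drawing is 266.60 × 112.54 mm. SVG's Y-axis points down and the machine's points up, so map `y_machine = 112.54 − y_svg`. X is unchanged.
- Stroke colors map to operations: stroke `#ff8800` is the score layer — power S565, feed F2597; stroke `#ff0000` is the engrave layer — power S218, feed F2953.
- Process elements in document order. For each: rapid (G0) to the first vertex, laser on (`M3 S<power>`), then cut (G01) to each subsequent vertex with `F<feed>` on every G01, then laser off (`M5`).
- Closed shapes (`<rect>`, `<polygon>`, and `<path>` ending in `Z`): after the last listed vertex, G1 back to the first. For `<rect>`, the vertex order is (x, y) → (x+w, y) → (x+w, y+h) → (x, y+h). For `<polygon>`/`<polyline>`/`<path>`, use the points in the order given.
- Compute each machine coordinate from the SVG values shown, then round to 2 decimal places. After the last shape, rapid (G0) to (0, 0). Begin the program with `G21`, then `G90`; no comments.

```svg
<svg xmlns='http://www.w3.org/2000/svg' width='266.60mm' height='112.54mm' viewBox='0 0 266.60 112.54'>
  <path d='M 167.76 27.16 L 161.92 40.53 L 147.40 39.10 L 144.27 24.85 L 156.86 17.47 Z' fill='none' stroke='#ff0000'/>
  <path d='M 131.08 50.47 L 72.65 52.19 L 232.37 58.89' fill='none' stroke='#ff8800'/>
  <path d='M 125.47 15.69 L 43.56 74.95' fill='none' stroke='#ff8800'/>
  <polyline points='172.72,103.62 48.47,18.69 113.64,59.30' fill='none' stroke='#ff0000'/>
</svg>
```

viewBox `0 0 266.60 112.54` with mm width/height → 1 unit = 1 mm. Flip: y_m = 112.54 − y_svg.

**Shape 1** — `<path>` regular polygon, stroke `#ff0000` → engrave (S218, F2953). Machine vertices: (167.76,85.38) → (161.92,72.01) → (147.40,73.44) → (144.27,87.69) → (156.86,95.07) → (167.76,85.38). Closed: final G1 returns to the first vertex.

**Shape 2** — `<path>` open polyline, stroke `#ff8800` → score (S565, F2597). Machine vertices: (131.08,62.07) → (72.65,60.35) → (232.37,53.65). Open path.

**Shape 3** — `<path>` line segment, stroke `#ff8800` → score (S565, F2597). Machine vertices: (125.47,96.85) → (43.56,37.59). Open path.

**Shape 4** — `<polyline>` open polyline, stroke `#ff0000` → engrave (S218, F2953). Machine vertices: (172.72,8.92) → (48.47,93.85) → (113.64,53.24). Open path.

G21
G90
G0 X167.76 Y85.38
M3 S218
G01 X161.92 Y72.01 F2953
G01 X147.40 Y73.44 F2953
G01 X144.27 Y87.69 F2953
G01 X156.86 Y95.07 F2953
G01 X167.76 Y85.38 F2953
M5
G0 X131.08 Y62.07
M3 S565
G01 X72.65 Y60.35 F2597
G01 X232.37 Y53.65 F2597
M5
G0 X125.47 Y96.85
M3 S565
G01 X43.56 Y37.59 F2597
M5
G0 X172.72 Y8.92
M3 S218
G01 X48.47 Y93.85 F2953
G01 X113.64 Y53.24 F2953
M5
G0 X0.00 Y0.00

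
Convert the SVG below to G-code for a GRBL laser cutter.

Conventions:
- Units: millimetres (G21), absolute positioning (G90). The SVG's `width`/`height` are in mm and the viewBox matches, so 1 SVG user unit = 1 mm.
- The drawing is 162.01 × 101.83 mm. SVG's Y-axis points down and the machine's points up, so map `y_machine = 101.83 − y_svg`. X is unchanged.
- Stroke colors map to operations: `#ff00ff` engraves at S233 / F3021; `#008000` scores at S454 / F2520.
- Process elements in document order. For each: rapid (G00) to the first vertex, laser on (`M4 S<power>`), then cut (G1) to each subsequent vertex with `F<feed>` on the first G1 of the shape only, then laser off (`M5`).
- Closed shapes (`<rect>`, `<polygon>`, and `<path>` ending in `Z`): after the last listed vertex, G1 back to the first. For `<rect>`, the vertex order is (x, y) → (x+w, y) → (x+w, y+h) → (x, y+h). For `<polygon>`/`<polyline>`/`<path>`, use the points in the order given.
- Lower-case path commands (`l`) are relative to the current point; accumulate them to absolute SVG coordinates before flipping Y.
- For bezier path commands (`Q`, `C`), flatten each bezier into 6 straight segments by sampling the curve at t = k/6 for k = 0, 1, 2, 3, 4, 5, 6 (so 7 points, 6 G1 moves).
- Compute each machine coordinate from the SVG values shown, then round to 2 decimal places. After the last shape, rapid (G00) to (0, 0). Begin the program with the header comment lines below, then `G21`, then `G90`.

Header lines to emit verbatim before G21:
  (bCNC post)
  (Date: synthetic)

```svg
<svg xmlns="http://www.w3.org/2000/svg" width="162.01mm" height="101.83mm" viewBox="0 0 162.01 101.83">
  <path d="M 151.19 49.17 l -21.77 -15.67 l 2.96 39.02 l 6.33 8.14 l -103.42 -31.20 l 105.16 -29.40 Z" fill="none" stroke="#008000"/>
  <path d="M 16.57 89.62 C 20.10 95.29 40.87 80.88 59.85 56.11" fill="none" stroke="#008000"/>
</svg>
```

viewBox `0 0 162.01 101.83` with mm width/height → 1 unit = 1 mm. Flip: y_m = 101.83 − y_svg.

**Shape 1** — `<path>` closed polygon, stroke `#008000` → score (S454, F2520). Machine vertices: (151.19,52.66) → (129.42,68.33) → (132.38,29.31) → (138.71,21.17) → (35.29,52.37) → (140.45,81.77) → (151.19,52.66). Closed: final G1 returns to the first vertex.

**Shape 2** — `<path>` cubic bezier, stroke `#008000` → score (S454, F2520). Control points (SVG): P0=(16.57,89.62), P1=(20.10,95.29), P2=(40.87,80.88), P3=(59.85,56.11); sampled at t=k/6. Machine vertices: (16.57,12.21) → (19.68,11.00) → (25.14,12.87) → (32.42,17.55) → (40.98,24.76) → (50.30,34.24) → (59.85,45.72). Open path.

(bCNC post)
(Date: synthetic)
G21
G90
G00 X151.19 Y52.66
M4 S454
G1 X129.42 Y68.33 F2520
G1 X132.38 Y29.31
G1 X138.71 Y21.17
G1 X35.29 Y52.37
G1 X140.45 Y81.77
G1 X151.19 Y52.66
M5
G00 X16.57 Y12.21
M4 S454
G1 X19.68 Y11.00 F2520
G1 X25.14 Y12.87
G1 X32.42 Y17.55
G1 X40.98 Y24.76
G1 X50.30 Y34.24
G1 X59.85 Y45.72
M5
G00 X0.00 Y0.00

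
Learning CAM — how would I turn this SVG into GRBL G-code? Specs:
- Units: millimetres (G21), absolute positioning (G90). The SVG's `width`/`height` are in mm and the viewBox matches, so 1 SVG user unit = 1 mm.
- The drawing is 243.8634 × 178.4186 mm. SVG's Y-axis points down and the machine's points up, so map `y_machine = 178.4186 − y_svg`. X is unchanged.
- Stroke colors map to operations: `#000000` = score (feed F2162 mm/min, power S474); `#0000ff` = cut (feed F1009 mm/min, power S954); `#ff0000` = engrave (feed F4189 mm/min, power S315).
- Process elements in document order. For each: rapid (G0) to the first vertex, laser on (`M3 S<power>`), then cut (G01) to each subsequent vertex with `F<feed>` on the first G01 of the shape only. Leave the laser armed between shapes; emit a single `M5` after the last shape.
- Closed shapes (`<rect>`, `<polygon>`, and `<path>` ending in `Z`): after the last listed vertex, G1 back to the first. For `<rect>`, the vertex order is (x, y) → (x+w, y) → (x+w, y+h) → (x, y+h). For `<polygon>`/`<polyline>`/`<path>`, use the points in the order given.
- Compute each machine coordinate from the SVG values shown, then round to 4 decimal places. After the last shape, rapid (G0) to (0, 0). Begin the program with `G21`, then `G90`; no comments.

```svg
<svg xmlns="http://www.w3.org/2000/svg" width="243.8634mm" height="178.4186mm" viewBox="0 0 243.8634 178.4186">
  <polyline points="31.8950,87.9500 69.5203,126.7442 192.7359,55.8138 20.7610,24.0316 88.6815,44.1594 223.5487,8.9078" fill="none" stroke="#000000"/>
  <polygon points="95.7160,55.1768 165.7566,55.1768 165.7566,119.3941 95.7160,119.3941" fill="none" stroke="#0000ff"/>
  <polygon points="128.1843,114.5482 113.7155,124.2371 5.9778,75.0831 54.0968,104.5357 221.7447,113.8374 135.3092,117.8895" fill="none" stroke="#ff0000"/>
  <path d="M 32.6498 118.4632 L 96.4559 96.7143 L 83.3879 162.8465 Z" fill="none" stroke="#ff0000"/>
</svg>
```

Since the viewBox matches the mm dimensions, user units are millimetres directly. The only transform is the Y-flip y_m = 178.4186 − y_svg.

Shape 1 is a open polyline drawn with `<polyline>`. Its stroke #000000 means score at S474, F2162. After flipping Y the toolpath is (31.8950,90.4686) → (69.5203,51.6744) → (192.7359,122.6048) → (20.7610,154.3870) → (88.6815,134.2592) → (223.5487,169.5108).

Shape 2 is a rectangle drawn with `<polygon>`. Its stroke #0000ff means cut at S954, F1009. After flipping Y the toolpath is (95.7160,123.2418) → (165.7566,123.2418) → (165.7566,59.0245) → (95.7160,59.0245) → (95.7160,123.2418), returning to the start.

Shape 3 is a closed polygon drawn with `<polygon>`. Its stroke #ff0000 means engrave at S315, F4189. After flipping Y the toolpath is (128.1843,63.8704) → (113.7155,54.1815) → (5.9778,103.3355) → (54.0968,73.8829) → (221.7447,64.5812) → (135.3092,60.5291) → (128.1843,63.8704), returning to the start.

Shape 4 is a regular polygon drawn with `<path>`. Its stroke #ff0000 means engrave at S315, F4189. After flipping Y the toolpath is (32.6498,59.9554) → (96.4559,81.7043) → (83.3879,15.5721) → (32.6498,59.9554), returning to the start.

G21
G90
G0 X31.8950 Y90.4686
M3 S474
G01 X69.5203 Y51.6744 F2162
G01 X192.7359 Y122.6048
G01 X20.7610 Y154.3870
G01 X88.6815 Y134.2592
G01 X223.5487 Y169.5108
G0 X95.7160 Y123.2418
M3 S954
G01 X165.7566 Y123.2418 F1009
G01 X165.7566 Y59.0245
G01 X95.7160 Y59.0245
G01 X95.7160 Y123.2418
G0 X128.1843 Y63.8704
M3 S315
G01 X113.7155 Y54.1815 F4189
G01 X5.9778 Y103.3355
G01 X54.0968 Y73.8829
G01 X221.7447 Y64.5812
G01 X135.3092 Y60.5291
G01 X128.1843 Y63.8704
G0 X32.6498 Y59.9554
M3 S315
G01 X96.4559 Y81.7043 F4189
G01 X83.3879 Y15.5721
G01 X32.6498 Y59.9554
M5
G0 X0.0000 Y0.0000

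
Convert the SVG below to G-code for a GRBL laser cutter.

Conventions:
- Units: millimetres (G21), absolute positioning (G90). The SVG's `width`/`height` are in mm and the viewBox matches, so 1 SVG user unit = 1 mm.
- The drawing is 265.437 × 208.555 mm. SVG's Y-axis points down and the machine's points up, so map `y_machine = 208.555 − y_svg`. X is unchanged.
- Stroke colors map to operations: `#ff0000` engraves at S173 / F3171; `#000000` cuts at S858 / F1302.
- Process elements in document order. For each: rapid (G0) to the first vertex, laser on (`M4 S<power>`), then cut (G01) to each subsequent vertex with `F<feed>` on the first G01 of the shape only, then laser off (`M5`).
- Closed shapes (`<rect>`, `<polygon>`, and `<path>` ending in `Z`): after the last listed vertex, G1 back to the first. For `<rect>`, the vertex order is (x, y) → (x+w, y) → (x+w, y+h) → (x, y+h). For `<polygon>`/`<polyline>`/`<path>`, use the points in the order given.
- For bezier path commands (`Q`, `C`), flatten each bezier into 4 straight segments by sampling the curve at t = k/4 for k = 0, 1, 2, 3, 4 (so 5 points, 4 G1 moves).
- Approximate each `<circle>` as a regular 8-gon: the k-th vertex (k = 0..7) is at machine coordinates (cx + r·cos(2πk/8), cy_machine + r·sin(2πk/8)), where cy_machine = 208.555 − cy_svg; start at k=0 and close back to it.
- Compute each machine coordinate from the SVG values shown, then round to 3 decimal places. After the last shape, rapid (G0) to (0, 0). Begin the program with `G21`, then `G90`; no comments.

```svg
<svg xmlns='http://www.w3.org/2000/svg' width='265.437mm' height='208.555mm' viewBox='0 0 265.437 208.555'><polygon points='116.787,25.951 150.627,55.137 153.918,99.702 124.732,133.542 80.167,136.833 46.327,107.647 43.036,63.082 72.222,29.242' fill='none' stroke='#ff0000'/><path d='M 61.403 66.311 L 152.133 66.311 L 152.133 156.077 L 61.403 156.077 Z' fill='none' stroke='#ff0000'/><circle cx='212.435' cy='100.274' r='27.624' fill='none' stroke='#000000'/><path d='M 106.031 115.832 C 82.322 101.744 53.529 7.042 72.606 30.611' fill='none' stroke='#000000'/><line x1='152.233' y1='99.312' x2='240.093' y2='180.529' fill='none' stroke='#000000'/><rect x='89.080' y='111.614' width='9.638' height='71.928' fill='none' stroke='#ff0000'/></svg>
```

Since the viewBox matches the mm dimensions, user units are millimetres directly. The only transform is the Y-flip y_m = 208.555 − y_svg.

Shape 1 is a regular polygon drawn with `<polygon>`. Its stroke #ff0000 means engrave at S173, F3171. After flipping Y the toolpath is (116.787,182.604) → (150.627,153.418) → (153.918,108.853) → (124.732,75.013) → (80.167,71.722) → (46.327,100.908) → (43.036,145.473) → (72.222,179.313) → (116.787,182.604), returning to the start.

Shape 2 is a rectangle drawn with `<path>`. Its stroke #ff0000 means engrave at S173, F3171. After flipping Y the toolpath is (61.403,142.244) → (152.133,142.244) → (152.133,52.478) → (61.403,52.478) → (61.403,142.244), returning to the start.

Shape 3 is a circle drawn with `<circle>`. Its stroke #000000 means cut at S858, F1302. After flipping Y the toolpath is (240.059,108.281) → (231.968,127.814) → (212.435,135.905) → (192.902,127.814) → (184.811,108.281) → (192.902,88.748) → (212.435,80.657) → (231.968,88.748) → (240.059,108.281), returning to the start.

Shape 4 is a cubic bezier drawn with `<path>`. Its stroke #000000 means cut at S858, F1302. After flipping Y the toolpath is (106.031,92.723) → (88.123,115.297) → (73.274,149.455) → (66.446,176.553) → (72.606,177.944).

Shape 5 is a line segment drawn with `<line>`. Its stroke #000000 means cut at S858, F1302. After flipping Y the toolpath is (152.233,109.243) → (240.093,28.026).

Shape 6 is a rectangle drawn with `<rect>`. Its stroke #ff0000 means engrave at S173, F3171. After flipping Y the toolpath is (89.080,96.941) → (98.718,96.941) → (98.718,25.013) → (89.080,25.013) → (89.080,96.941), returning to the start.

G21
G90
G0 X116.787 Y182.604
M4 S173
G01 X150.627 Y153.418 F3171
G01 X153.918 Y108.853
G01 X124.732 Y75.013
G01 X80.167 Y71.722
G01 X46.327 Y100.908
G01 X43.036 Y145.473
G01 X72.222 Y179.313
G01 X116.787 Y182.604
M5
G0 X61.403 Y142.244
M4 S173
G01 X152.133 Y142.244 F3171
G01 X152.133 Y52.478
G01 X61.403 Y52.478
G01 X61.403 Y142.244
M5
G0 X240.059 Y108.281
M4 S858
G01 X231.968 Y127.814 F1302
G01 X212.435 Y135.905
G01 X192.902 Y127.814
G01 X184.811 Y108.281
G01 X192.902 Y88.748
G01 X212.435 Y80.657
G01 X231.968 Y88.748
G01 X240.059 Y108.281
M5
G0 X106.031 Y92.723
M4 S858
G01 X88.123 Y115.297 F1302
G01 X73.274 Y149.455
G01 X66.446 Y176.553
G01 X72.606 Y177.944
M5
G0 X152.233 Y109.243
M4 S858
G01 X240.093 Y28.026 F1302
M5
G0 X89.080 Y96.941
M4 S173
G01 X98.718 Y96.941 F3171
G01 X98.718 Y25.013
G01 X89.080 Y25.013
G01 X89.080 Y96.941
M5
G0 X0.000 Y0.000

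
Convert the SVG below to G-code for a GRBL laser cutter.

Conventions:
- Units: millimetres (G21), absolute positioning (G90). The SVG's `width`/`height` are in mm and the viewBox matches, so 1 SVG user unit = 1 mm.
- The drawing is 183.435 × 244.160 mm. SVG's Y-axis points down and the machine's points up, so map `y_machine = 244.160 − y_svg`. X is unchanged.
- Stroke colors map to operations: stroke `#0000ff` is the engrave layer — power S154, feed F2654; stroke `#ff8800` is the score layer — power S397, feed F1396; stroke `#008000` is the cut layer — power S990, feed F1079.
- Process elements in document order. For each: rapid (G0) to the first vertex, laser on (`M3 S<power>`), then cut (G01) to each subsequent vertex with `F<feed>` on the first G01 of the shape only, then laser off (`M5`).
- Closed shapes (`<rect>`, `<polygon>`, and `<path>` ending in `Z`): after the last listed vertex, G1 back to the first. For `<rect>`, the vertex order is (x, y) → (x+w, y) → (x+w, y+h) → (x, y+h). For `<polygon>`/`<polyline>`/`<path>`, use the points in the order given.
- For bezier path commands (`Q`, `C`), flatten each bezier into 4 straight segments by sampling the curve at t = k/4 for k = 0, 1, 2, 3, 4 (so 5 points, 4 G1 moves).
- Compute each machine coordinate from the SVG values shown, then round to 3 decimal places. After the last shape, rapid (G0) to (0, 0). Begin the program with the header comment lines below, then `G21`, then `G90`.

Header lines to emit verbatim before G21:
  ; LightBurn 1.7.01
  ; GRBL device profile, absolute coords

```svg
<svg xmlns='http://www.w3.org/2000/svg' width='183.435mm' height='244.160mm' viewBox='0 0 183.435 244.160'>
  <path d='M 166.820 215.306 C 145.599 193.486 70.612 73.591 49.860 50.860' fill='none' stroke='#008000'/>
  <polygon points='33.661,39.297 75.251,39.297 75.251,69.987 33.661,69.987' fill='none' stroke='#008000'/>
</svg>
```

viewBox `0 0 183.435 244.160` with mm width/height → 1 unit = 1 mm. Flip: y_m = 244.160 − y_svg.

**Shape 1** — `<path>` cubic bezier, stroke `#008000` → cut (S990, F1079). Control points (SVG): P0=(166.820,215.306), P1=(145.599,193.486), P2=(70.612,73.591), P3=(49.860,50.860); sampled at t=k/4. Machine vertices: (166.820,28.854) → (142.511,60.557) → (108.164,110.735) → (73.906,161.084) → (49.860,193.300). Open path.

**Shape 2** — `<polygon>` rectangle, stroke `#008000` → cut (S990, F1079). Machine vertices: (33.661,204.863) → (75.251,204.863) → (75.251,174.173) → (33.661,174.173) → (33.661,204.863). Closed: final G1 returns to the first vertex.

; LightBurn 1.7.01
; GRBL device profile, absolute coords
G21
G90
G0 X166.820 Y28.854
M3 S990
G01 X142.511 Y60.557 F1079
G01 X108.164 Y110.735
G01 X73.906 Y161.084
G01 X49.860 Y193.300
M5
G0 X33.661 Y204.863
M3 S990
G01 X75.251 Y204.863 F1079
G01 X75.251 Y174.173
G01 X33.661 Y174.173
G01 X33.661 Y204.863
M5
G0 X0.000 Y0.000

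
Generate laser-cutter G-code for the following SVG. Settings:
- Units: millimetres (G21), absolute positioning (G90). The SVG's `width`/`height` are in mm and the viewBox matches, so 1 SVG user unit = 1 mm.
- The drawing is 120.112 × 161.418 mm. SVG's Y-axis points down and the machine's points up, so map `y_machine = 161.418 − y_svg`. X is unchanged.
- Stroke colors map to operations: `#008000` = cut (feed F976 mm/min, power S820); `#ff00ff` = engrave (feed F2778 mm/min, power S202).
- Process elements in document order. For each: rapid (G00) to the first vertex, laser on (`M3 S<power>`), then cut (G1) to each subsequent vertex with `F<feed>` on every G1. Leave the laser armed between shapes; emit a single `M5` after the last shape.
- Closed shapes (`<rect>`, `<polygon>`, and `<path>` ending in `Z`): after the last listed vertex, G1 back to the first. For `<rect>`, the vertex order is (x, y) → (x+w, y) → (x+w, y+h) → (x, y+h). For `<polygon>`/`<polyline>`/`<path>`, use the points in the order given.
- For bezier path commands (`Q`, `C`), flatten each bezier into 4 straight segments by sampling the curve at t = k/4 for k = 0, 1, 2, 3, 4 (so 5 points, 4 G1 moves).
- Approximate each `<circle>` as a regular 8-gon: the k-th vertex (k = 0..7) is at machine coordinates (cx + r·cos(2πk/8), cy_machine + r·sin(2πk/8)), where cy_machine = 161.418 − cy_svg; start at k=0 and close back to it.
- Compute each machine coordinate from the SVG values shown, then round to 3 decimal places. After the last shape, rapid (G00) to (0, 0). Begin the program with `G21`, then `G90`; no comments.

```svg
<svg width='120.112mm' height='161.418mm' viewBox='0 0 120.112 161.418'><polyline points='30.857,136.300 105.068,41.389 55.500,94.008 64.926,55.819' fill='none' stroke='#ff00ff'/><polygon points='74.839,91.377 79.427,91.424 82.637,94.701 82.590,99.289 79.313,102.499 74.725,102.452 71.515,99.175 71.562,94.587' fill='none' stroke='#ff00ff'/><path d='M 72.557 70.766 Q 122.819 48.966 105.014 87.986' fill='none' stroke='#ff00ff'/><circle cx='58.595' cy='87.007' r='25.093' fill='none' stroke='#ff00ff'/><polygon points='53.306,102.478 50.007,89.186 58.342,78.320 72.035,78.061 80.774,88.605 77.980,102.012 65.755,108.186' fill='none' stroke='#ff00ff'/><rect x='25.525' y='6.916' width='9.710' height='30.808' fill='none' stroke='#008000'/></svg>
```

1 u = 1 mm; y_m = 161.418 − y.

[1] `<polyline>` open polyline, #ff00ff→engrave S202 F2778: (30.857,25.118) → (105.068,120.029) → (55.500,67.410) → (64.926,105.599)

[2] `<polygon>` regular polygon, #ff00ff→engrave S202 F2778: (74.839,70.041) → (79.427,69.994) → (82.637,66.717) → (82.590,62.129) → (79.313,58.919) → (74.725,58.966) → (71.515,62.243) → (71.562,66.831) → (74.839,70.041) (closed)

[3] `<path>` quadratic bezier, #ff00ff→engrave S202 F2778: (72.557,90.652) → (93.434,97.751) → (105.802,97.247) → (109.662,89.141) → (105.014,73.432)

[4] `<circle>` circle, #ff00ff→engrave S202 F2778: (83.688,74.411) → (76.338,92.154) → (58.595,99.504) → (40.852,92.154) → (33.502,74.411) → (40.852,56.668) → (58.595,49.318) → (76.338,56.668) → (83.688,74.411) (closed)

[5] `<polygon>` regular polygon, #ff00ff→engrave S202 F2778: (53.306,58.940) → (50.007,72.232) → (58.342,83.098) → (72.035,83.357) → (80.774,72.813) → (77.980,59.406) → (65.755,53.232) → (53.306,58.940) (closed)

[6] `<rect>` rectangle, #008000→cut S820 F976: (25.525,154.502) → (35.235,154.502) → (35.235,123.694) → (25.525,123.694) → (25.525,154.502) (closed)

G21
G90
G00 X30.857 Y25.118
M3 S202
G1 X105.068 Y120.029 F2778
G1 X55.500 Y67.410 F2778
G1 X64.926 Y105.599 F2778
G00 X74.839 Y70.041
M3 S202
G1 X79.427 Y69.994 F2778
G1 X82.637 Y66.717 F2778
G1 X82.590 Y62.129 F2778
G1 X79.313 Y58.919 F2778
G1 X74.725 Y58.966 F2778
G1 X71.515 Y62.243 F2778
G1 X71.562 Y66.831 F2778
G1 X74.839 Y70.041 F2778
G00 X72.557 Y90.652
M3 S202
G1 X93.434 Y97.751 F2778
G1 X105.802 Y97.247 F2778
G1 X109.662 Y89.141 F2778
G1 X105.014 Y73.432 F2778
G00 X83.688 Y74.411
M3 S202
G1 X76.338 Y92.154 F2778
G1 X58.595 Y99.504 F2778
G1 X40.852 Y92.154 F2778
G1 X33.502 Y74.411 F2778
G1 X40.852 Y56.668 F2778
G1 X58.595 Y49.318 F2778
G1 X76.338 Y56.668 F2778
G1 X83.688 Y74.411 F2778
G00 X53.306 Y58.940
M3 S202
G1 X50.007 Y72.232 F2778
G1 X58.342 Y83.098 F2778
G1 X72.035 Y83.357 F2778
G1 X80.774 Y72.813 F2778
G1 X77.980 Y59.406 F2778
G1 X65.755 Y53.232 F2778
G1 X53.306 Y58.940 F2778
G00 X25.525 Y154.502
M3 S820
G1 X35.235 Y154.502 F976
G1 X35.235 Y123.694 F976
G1 X25.525 Y123.694 F976
G1 X25.525 Y154.502 F976
M5
G00 X0.000 Y0.000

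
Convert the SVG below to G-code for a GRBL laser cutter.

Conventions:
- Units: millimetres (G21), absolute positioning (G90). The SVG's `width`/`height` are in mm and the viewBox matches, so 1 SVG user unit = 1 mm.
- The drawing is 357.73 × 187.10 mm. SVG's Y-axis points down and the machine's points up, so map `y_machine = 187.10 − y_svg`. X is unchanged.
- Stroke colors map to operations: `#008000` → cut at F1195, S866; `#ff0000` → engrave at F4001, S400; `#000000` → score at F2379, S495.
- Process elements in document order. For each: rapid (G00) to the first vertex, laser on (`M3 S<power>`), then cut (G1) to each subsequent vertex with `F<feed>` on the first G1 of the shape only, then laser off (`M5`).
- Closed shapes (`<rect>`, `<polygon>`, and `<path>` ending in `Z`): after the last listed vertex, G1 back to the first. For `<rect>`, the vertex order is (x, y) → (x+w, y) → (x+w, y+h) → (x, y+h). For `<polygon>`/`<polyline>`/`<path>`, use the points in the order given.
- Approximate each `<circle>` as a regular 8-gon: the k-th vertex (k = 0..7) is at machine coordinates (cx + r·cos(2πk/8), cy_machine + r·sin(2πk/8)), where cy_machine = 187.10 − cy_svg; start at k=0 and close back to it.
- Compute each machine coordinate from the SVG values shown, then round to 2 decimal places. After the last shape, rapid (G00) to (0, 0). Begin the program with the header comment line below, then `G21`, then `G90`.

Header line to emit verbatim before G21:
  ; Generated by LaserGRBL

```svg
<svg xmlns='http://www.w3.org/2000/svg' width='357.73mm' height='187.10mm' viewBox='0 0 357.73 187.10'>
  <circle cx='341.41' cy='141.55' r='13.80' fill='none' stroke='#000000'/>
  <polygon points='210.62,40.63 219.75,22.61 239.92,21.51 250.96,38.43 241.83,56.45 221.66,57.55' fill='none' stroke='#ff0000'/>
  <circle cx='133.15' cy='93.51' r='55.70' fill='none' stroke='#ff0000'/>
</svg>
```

Since the viewBox matches the mm dimensions, user units are millimetres directly. The only transform is the Y-flip y_m = 187.10 − y_svg.

Shape 1 is a circle drawn with `<circle>`. Its stroke #000000 means score at S495, F2379. After flipping Y the toolpath is (355.21,45.55) → (351.17,55.31) → (341.41,59.35) → (331.65,55.31) → (327.61,45.55) → (331.65,35.79) → (341.41,31.75) → (351.17,35.79) → (355.21,45.55), returning to the start.

Shape 2 is a regular polygon drawn with `<polygon>`. Its stroke #ff0000 means engrave at S400, F4001. After flipping Y the toolpath is (210.62,146.47) → (219.75,164.49) → (239.92,165.59) → (250.96,148.67) → (241.83,130.65) → (221.66,129.55) → (210.62,146.47), returning to the start.

Shape 3 is a circle drawn with `<circle>`. Its stroke #ff0000 means engrave at S400, F4001. After flipping Y the toolpath is (188.85,93.59) → (172.54,132.98) → (133.15,149.29) → (93.76,132.98) → (77.45,93.59) → (93.76,54.20) → (133.15,37.89) → (172.54,54.20) → (188.85,93.59), returning to the start.

; Generated by LaserGRBL
G21
G90
G00 X355.21 Y45.55
M3 S495
G1 X351.17 Y55.31 F2379
G1 X341.41 Y59.35
G1 X331.65 Y55.31
G1 X327.61 Y45.55
G1 X331.65 Y35.79
G1 X341.41 Y31.75
G1 X351.17 Y35.79
G1 X355.21 Y45.55
M5
G00 X210.62 Y146.47
M3 S400
G1 X219.75 Y164.49 F4001
G1 X239.92 Y165.59
G1 X250.96 Y148.67
G1 X241.83 Y130.65
G1 X221.66 Y129.55
G1 X210.62 Y146.47
M5
G00 X188.85 Y93.59
M3 S400
G1 X172.54 Y132.98 F4001
G1 X133.15 Y149.29
G1 X93.76 Y132.98
G1 X77.45 Y93.59
G1 X93.76 Y54.20
G1 X133.15 Y37.89
G1 X172.54 Y54.20
G1 X188.85 Y93.59
M5
G00 X0.00 Y0.00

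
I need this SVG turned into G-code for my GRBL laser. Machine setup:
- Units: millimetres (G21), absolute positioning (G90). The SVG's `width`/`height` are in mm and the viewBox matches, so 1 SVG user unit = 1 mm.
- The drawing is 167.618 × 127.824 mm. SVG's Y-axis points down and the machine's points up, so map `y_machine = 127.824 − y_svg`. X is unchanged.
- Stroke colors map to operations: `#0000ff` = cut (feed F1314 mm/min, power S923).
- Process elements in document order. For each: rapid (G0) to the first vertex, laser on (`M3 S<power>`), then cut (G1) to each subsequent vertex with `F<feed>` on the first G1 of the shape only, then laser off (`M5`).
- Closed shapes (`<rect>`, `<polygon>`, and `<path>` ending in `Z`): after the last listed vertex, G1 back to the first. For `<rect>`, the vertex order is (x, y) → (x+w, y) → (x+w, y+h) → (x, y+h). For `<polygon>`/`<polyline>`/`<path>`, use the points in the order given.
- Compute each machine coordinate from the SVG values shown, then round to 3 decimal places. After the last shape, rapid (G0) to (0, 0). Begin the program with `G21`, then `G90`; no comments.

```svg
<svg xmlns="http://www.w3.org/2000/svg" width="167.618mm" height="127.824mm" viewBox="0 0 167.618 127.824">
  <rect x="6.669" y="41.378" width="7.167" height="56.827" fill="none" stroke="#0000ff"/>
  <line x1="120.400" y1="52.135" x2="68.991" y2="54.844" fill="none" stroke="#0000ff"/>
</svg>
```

1 u = 1 mm; y_m = 127.824 − y.

[1] `<rect>` rectangle, #0000ff→cut S923 F1314: (6.669,86.446) → (13.836,86.446) → (13.836,29.619) → (6.669,29.619) → (6.669,86.446) (closed)

[2] `<line>` line segment, #0000ff→cut S923 F1314: (120.400,75.689) → (68.991,72.980)

G21
G90
G0 X6.669 Y86.446
M3 S923
G1 X13.836 Y86.446 F1314
G1 X13.836 Y29.619
G1 X6.669 Y29.619
G1 X6.669 Y86.446
M5
G0 X120.400 Y75.689
M3 S923
G1 X68.991 Y72.980 F1314
M5
G0 X0.000 Y0.000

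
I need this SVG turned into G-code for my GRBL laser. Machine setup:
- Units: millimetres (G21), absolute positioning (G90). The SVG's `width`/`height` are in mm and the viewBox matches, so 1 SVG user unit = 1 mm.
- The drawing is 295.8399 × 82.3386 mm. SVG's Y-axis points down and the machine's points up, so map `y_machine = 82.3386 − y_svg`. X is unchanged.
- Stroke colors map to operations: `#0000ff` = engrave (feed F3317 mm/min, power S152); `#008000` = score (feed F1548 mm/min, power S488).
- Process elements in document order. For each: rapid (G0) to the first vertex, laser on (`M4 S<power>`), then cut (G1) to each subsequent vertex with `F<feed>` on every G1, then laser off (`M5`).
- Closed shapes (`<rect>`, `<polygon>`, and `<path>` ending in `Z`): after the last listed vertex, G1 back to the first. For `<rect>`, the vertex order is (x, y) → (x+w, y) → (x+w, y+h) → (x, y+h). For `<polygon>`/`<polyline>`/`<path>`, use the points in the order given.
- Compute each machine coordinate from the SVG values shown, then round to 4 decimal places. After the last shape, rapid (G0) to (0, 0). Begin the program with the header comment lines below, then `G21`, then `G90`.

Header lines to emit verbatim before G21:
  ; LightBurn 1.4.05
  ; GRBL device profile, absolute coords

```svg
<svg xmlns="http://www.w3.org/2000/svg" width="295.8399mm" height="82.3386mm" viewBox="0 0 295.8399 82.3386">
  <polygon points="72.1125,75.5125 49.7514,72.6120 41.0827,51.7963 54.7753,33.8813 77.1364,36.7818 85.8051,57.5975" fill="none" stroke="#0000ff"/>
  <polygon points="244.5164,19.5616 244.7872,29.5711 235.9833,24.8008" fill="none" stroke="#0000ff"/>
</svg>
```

Since the viewBox matches the mm dimensions, user units are millimetres directly. The only transform is the Y-flip y_m = 82.3386 − y_svg.

Shape 1 is a regular polygon drawn with `<polygon>`. Its stroke #0000ff means engrave at S152, F3317. After flipping Y the toolpath is (72.1125,6.8261) → (49.7514,9.7266) → (41.0827,30.5423) → (54.7753,48.4573) → (77.1364,45.5568) → (85.8051,24.7411) → (72.1125,6.8261), returning to the start.

Shape 2 is a regular polygon drawn with `<polygon>`. Its stroke #0000ff means engrave at S152, F3317. After flipping Y the toolpath is (244.5164,62.7770) → (244.7872,52.7675) → (235.9833,57.5378) → (244.5164,62.7770), returning to the start.

; LightBurn 1.4.05
; GRBL device profile, absolute coords
G21
G90
G0 X72.1125 Y6.8261
M4 S152
G1 X49.7514 Y9.7266 F3317
G1 X41.0827 Y30.5423 F3317
G1 X54.7753 Y48.4573 F3317
G1 X77.1364 Y45.5568 F3317
G1 X85.8051 Y24.7411 F3317
G1 X72.1125 Y6.8261 F3317
M5
G0 X244.5164 Y62.7770
M4 S152
G1 X244.7872 Y52.7675 F3317
G1 X235.9833 Y57.5378 F3317
G1 X244.5164 Y62.7770 F3317
M5
G0 X0.0000 Y0.0000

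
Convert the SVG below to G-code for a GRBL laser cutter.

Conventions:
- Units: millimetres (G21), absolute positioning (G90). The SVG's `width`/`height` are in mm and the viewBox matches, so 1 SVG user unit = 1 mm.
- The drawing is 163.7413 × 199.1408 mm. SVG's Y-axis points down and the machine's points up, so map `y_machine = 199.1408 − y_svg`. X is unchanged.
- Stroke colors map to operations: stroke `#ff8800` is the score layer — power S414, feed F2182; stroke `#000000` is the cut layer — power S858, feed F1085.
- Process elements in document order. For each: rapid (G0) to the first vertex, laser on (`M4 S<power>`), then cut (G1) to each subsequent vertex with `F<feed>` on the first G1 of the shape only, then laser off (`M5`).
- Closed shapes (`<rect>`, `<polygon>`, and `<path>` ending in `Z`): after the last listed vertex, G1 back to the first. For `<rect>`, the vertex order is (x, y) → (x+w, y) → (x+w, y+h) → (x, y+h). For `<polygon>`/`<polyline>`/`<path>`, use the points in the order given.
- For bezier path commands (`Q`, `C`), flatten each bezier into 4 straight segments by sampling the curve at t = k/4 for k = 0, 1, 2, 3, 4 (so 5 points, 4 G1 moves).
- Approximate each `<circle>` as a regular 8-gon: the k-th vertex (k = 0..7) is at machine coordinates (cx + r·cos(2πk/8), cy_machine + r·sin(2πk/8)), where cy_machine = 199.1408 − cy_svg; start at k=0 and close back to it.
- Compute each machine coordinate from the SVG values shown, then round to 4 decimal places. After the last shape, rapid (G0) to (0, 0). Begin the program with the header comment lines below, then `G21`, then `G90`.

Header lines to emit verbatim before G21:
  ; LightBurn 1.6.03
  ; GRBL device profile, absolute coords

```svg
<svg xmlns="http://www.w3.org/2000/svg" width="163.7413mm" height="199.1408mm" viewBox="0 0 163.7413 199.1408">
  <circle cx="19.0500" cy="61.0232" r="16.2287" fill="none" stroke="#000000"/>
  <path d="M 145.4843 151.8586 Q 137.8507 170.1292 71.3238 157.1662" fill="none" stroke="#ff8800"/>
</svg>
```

1 u = 1 mm; y_m = 199.1408 − y.

[1] `<circle>` circle, #000000→cut S858 F1085: (35.2787,138.1176) → (30.5254,149.5930) → (19.0500,154.3463) → (7.5746,149.5930) → (2.8213,138.1176) → (7.5746,126.6422) → (19.0500,121.8889) → (30.5254,126.6422) → (35.2787,138.1176) (closed)

[2] `<path>` quadratic bezier, #ff8800→score S414 F2182: (145.4843,47.2822) → (137.9867,40.0990) → (123.1274,36.8200) → (100.9064,37.4452) → (71.3238,41.9746)

; LightBurn 1.6.03
; GRBL device profile, absolute coords
G21
G90
G0 X35.2787 Y138.1176
M4 S858
G1 X30.5254 Y149.5930 F1085
G1 X19.0500 Y154.3463
G1 X7.5746 Y149.5930
G1 X2.8213 Y138.1176
G1 X7.5746 Y126.6422
G1 X19.0500 Y121.8889
G1 X30.5254 Y126.6422
G1 X35.2787 Y138.1176
M5
G0 X145.4843 Y47.2822
M4 S414
G1 X137.9867 Y40.0990 F2182
G1 X123.1274 Y36.8200
G1 X100.9064 Y37.4452
G1 X71.3238 Y41.9746
M5
G0 X0.0000 Y0.0000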